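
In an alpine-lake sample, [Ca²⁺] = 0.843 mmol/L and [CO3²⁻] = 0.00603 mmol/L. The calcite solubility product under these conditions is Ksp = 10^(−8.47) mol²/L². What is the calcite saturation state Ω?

Ksp = 10^(−8.47) = 3.388×10^-9
Ω = [Ca²⁺][CO3²⁻]/Ksp = (0.843×10^-3)(0.00603×10^-3) / 3.388×10^-9 = 1.50

Ω = 1.50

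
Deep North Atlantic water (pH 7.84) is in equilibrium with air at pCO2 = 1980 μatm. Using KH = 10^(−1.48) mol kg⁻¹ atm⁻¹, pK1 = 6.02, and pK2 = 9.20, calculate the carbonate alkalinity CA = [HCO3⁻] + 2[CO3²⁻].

CA = 4.71 mmol/kg

[CO2*] = KH · pCO2 = 10^(−1.48) × 1980×10^-6 = 6.556×10^-5 mol/kg
α₀ = 1/(1 + K1/[H⁺] + K1K2/[H⁺]²) = 1/(1 + 10^+1.82 + 10^+0.46) = 0.01430
DIC = [CO2*]/α₀ = 6.556×10^-5 / 0.01430 = 4.586 mmol/kg
CA = (α₁ + 2α₂)·DIC = (0.9445 + 2×0.04123) × 4.586 = 4.71 mmol/kg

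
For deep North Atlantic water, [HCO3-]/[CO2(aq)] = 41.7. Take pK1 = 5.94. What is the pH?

pH = 7.56

From K1 = [H⁺][HCO3-]/[CO2(aq)]:  pH = pK1 + log₁₀([HCO3-]/[CO2(aq)])
log₁₀(41.7) = +1.620
pH = 5.94 + (+1.620) = 7.56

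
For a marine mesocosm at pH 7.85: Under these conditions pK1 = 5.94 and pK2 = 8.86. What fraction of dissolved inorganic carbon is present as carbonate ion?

α₂ = 0.0880

α₂ = 1 / (1 + [H⁺]/K2 + [H⁺]²/(K1K2)) = 1 / (1 + 10^+1.01 + 10^-0.90)
   = 1 / (1 + 10.233 + 0.12589) = 1/11.359 = 0.08804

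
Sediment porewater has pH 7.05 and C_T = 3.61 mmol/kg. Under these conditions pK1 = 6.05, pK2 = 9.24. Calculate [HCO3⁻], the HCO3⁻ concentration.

α₁ = 1 / (1 + [H⁺]/K1 + K2/[H⁺]) = 1 / (1 + 10^-1.00 + 10^-2.19)
   = 1 / (1 + 0.10000 + 0.0064565) = 1/1.1065 = 0.9038
[HCO3⁻] = α₁ × DIC = 0.9038 × 3.61 = 3.26 mmol/kg

[HCO3⁻] = 3.26 mmol/kg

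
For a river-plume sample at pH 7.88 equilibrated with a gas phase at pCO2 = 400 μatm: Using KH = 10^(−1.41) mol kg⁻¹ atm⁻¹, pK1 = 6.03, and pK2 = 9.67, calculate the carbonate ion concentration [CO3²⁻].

[CO2*] = KH · pCO2 = 10^(−1.41) × 400×10^-6 = 1.556×10^-5 mol/kg
α₀ = 1/(1 + K1/[H⁺] + K1K2/[H⁺]²) = 1/(1 + 10^+1.85 + 10^+0.06) = 0.01371
DIC = [CO2*]/α₀ = 1.556×10^-5 / 0.01371 = 1.135 mmol/kg
[CO3²⁻] = α₂·DIC; α₂ = 0.01574, so [CO3²⁻] = 0.01574 × 1.135 = 0.0179 mmol/kg = 17.9 μmol/kg

[CO3²⁻] = 17.9 μmol/kg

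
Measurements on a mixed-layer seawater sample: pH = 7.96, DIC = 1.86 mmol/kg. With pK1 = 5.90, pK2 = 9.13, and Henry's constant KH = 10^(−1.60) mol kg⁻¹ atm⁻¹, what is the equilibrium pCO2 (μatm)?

pCO2 = 599 μatm

α₀ = 1 / (1 + K1/[H⁺] + K1K2/[H⁺]²) = 1 / (1 + 10^+2.06 + 10^+0.89)
   = 1 / (1 + 114.82 + 7.7625) = 1/123.58 = 0.008092
[CO2*] = α₀ × DIC = 0.008092 × 1.86 = 0.01505 mmol/kg = 15.05 μmol/kg
pCO2 = [CO2*]/KH = 1.505×10^-5 / 2.512×10^-2 = 599 μatm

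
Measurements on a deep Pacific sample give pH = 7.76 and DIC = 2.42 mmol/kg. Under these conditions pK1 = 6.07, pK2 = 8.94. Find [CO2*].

α₀ = 1 / (1 + K1/[H⁺] + K1K2/[H⁺]²) = 1 / (1 + 10^+1.69 + 10^+0.51)
   = 1 / (1 + 48.978 + 3.2359) = 1/53.214 = 0.01879
[CO2*] = α₀ × DIC = 0.01879 × 2.42 = 0.0455 mmol/kg

[CO2*] = 0.0455 mmol/kg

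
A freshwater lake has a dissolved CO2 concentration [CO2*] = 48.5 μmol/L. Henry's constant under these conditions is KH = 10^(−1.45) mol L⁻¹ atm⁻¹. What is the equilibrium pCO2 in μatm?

KH = 10^(−1.45) = 3.548×10^-2 mol L⁻¹ atm⁻¹
pCO2 = [CO2*]/KH = 48.5×10^-6 / 3.548×10^-2 = 1.37×10^-3 atm = 1370 μatm

pCO2 = 1370 μatm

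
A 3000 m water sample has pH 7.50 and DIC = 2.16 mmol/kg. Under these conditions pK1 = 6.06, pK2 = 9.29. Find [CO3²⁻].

[CO3²⁻] = 0.0333 mmol/kg

α₂ = 1 / (1 + [H⁺]/K2 + [H⁺]²/(K1K2)) = 1 / (1 + 10^+1.79 + 10^+0.35)
   = 1 / (1 + 61.660 + 2.2387) = 1/64.898 = 0.01541
[CO3²⁻] = α₂ × DIC = 0.01541 × 2.16 = 0.0333 mmol/kg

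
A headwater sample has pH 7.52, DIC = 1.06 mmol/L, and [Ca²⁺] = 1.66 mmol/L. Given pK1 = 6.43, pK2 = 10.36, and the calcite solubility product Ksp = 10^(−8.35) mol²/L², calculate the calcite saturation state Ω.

Ω = 0.526

α₂ = 1 / (1 + [H⁺]/K2 + [H⁺]²/(K1K2)) = 1 / (1 + 10^+2.84 + 10^+1.75)
   = 1 / (1 + 691.83 + 56.234) = 1/749.07 = 0.001335
[CO3²⁻] = α₂ × DIC = 0.001335 × 1.06 = 0.001415 mmol/L = 1.415 μmol/L
Ksp = 10^(−8.35) = 4.467×10^-9
Ω = [Ca²⁺][CO3²⁻]/Ksp = (1.66×10^-3)(1.415×10^-6) / 4.467×10^-9 = 0.526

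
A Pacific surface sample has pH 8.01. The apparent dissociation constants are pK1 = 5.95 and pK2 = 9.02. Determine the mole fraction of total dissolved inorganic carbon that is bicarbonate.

α₁ = 1 / (1 + [H⁺]/K1 + K2/[H⁺]) = 1 / (1 + 10^-2.06 + 10^-1.01)
   = 1 / (1 + 0.0087096 + 0.097724) = 1/1.1064 = 0.9038

α₁ = 0.904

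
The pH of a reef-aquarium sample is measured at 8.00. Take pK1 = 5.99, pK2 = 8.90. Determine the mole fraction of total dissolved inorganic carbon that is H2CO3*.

α₀ = 1 / (1 + K1/[H⁺] + K1K2/[H⁺]²) = 1 / (1 + 10^+2.01 + 10^+1.11)
   = 1 / (1 + 102.33 + 12.882) = 1/116.21 = 0.008605

α₀ = 0.00860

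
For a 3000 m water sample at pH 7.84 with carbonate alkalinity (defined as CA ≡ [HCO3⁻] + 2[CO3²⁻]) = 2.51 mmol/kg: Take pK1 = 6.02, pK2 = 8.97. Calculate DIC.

CA = [HCO3⁻] + 2[CO3²⁻] = (α₁ + 2α₂)·DIC
At pH 7.84: [H⁺]/K1 = 10^-1.82 = 0.015136, K2/[H⁺] = 10^-1.13 = 0.074131
α₁ = 1/(1 + 0.015136 + 0.074131) = 1/1.0893 = 0.9180; α₂ = α₁·K2/[H⁺] = 0.06806
α₁ + 2α₂ = 1.0542
DIC = CA / (α₁ + 2α₂) = 2.51 / 1.0542 = 2.38 mmol/kg

DIC = 2.38 mmol/kg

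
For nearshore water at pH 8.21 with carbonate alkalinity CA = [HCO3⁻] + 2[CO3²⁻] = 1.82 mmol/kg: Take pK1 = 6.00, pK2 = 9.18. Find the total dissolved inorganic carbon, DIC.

DIC = 1.67 mmol/kg

CA = [HCO3⁻] + 2[CO3²⁻] = (α₁ + 2α₂)·DIC
At pH 8.21: [H⁺]/K1 = 10^-2.21 = 0.0061660, K2/[H⁺] = 10^-0.97 = 0.10715
α₁ = 1/(1 + 0.0061660 + 0.10715) = 1/1.1133 = 0.8982; α₂ = α₁·K2/[H⁺] = 0.09625
α₁ + 2α₂ = 1.0907
DIC = CA / (α₁ + 2α₂) = 1.82 / 1.0907 = 1.67 mmol/kg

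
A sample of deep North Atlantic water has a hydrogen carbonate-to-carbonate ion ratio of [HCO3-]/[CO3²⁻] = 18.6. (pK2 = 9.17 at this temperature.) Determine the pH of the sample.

pH = 7.90

From K2 = [H⁺][CO3²⁻]/[HCO3-]:  pH = pK2 − log₁₀([HCO3-]/[CO3²⁻])
log₁₀(18.6) = +1.270
pH = 9.17 − (+1.270) = 7.90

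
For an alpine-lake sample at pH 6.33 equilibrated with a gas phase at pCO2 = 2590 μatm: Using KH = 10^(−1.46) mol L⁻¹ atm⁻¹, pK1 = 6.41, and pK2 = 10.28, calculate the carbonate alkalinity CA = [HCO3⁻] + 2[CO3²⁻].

CA = 0.0747 mmol/L

[CO2*] = KH · pCO2 = 10^(−1.46) × 2590×10^-6 = 8.980×10^-5 mol/L
α₀ = 1/(1 + K1/[H⁺] + K1K2/[H⁺]²) = 1/(1 + 10^-0.08 + 10^-4.03) = 0.5459
DIC = [CO2*]/α₀ = 8.980×10^-5 / 0.5459 = 0.1645 mmol/L
CA = (α₁ + 2α₂)·DIC = (0.4541 + 2×5.095×10^-5) × 0.1645 = 0.0747 mmol/L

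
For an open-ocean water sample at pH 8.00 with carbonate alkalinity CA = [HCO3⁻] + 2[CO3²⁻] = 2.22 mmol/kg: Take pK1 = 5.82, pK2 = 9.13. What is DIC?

DIC = 2.09 mmol/kg

CA = [HCO3⁻] + 2[CO3²⁻] = (α₁ + 2α₂)·DIC
At pH 8.00: [H⁺]/K1 = 10^-2.18 = 0.0066069, K2/[H⁺] = 10^-1.13 = 0.074131
α₁ = 1/(1 + 0.0066069 + 0.074131) = 1/1.0807 = 0.9253; α₂ = α₁·K2/[H⁺] = 0.06859
α₁ + 2α₂ = 1.0625
DIC = CA / (α₁ + 2α₂) = 2.22 / 1.0625 = 2.09 mmol/kg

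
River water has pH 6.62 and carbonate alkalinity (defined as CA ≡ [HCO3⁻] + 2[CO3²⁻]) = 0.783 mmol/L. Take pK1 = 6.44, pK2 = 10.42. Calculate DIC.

DIC = 1.30 mmol/L

CA = [HCO3⁻] + 2[CO3²⁻] = (α₁ + 2α₂)·DIC
At pH 6.62: [H⁺]/K1 = 10^-0.18 = 0.66069, K2/[H⁺] = 10^-3.80 = 0.00015849
α₁ = 1/(1 + 0.66069 + 0.00015849) = 1/1.6609 = 0.6021; α₂ = α₁·K2/[H⁺] = 9.543×10^-5
α₁ + 2α₂ = 0.6023
DIC = CA / (α₁ + 2α₂) = 0.783 / 0.6023 = 1.30 mmol/L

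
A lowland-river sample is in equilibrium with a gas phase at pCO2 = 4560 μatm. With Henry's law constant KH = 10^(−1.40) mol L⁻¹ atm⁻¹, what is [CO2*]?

[CO2*] = 182 μmol/L

KH = 10^(−1.40) = 3.981×10^-2 mol L⁻¹ atm⁻¹
[CO2*] = KH · pCO2 = 3.981×10^-2 × 4560×10^-6 atm = 1.82×10^-4 mol/L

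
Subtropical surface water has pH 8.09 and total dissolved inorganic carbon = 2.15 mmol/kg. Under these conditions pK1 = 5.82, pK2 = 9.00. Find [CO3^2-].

[CO3²⁻] = 0.234 mmol/kg

α₂ = 1 / (1 + [H⁺]/K2 + [H⁺]²/(K1K2)) = 1 / (1 + 10^+0.91 + 10^-1.36)
   = 1 / (1 + 8.1283 + 0.043652) = 1/9.1720 = 0.1090
[CO3²⁻] = α₂ × DIC = 0.1090 × 2.15 = 0.234 mmol/kg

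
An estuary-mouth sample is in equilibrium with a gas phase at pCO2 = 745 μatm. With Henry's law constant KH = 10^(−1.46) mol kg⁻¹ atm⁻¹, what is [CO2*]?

KH = 10^(−1.46) = 3.467×10^-2 mol kg⁻¹ atm⁻¹
[CO2*] = KH · pCO2 = 3.467×10^-2 × 745×10^-6 atm = 2.58×10^-5 mol/kg

[CO2*] = 25.8 μmol/kg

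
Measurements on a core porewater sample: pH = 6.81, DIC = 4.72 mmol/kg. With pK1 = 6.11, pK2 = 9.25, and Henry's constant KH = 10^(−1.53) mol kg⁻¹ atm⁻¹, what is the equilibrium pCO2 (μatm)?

pCO2 = 2.65×10^4 μatm

α₀ = 1 / (1 + K1/[H⁺] + K1K2/[H⁺]²) = 1 / (1 + 10^+0.70 + 10^-1.74)
   = 1 / (1 + 5.0119 + 0.018197) = 1/6.0301 = 0.1658
[CO2*] = α₀ × DIC = 0.1658 × 4.72 = 0.7827 mmol/kg
pCO2 = [CO2*]/KH = 7.827×10^-4 / 2.951×10^-2 = 2.65×10^4 μatm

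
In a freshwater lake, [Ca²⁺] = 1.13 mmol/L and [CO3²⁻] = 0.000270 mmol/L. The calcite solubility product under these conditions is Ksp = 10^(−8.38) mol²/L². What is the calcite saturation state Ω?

Ω = 0.0732

Ksp = 10^(−8.38) = 4.169×10^-9
Ω = [Ca²⁺][CO3²⁻]/Ksp = (1.13×10^-3)(0.000270×10^-3) / 4.169×10^-9 = 0.0732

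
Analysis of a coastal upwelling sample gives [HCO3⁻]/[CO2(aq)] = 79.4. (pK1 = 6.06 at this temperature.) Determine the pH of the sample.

pH = 7.96

From K1 = [H⁺][HCO3⁻]/[CO2(aq)]:  pH = pK1 + log₁₀([HCO3⁻]/[CO2(aq)])
log₁₀(79.4) = +1.900
pH = 6.06 + (+1.900) = 7.96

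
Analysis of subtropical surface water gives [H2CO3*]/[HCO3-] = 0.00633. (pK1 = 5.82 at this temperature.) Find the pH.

From K1 = [H⁺][HCO3-]/[H2CO3*]:  pH = pK1 − log₁₀([H2CO3*]/[HCO3-])
log₁₀(0.00633) = -2.199
pH = 5.82 − (-2.199) = 8.02

pH = 8.02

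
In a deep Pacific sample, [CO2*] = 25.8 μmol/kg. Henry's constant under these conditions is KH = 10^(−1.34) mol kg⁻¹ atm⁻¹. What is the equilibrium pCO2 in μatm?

pCO2 = 564 μatm

KH = 10^(−1.34) = 4.571×10^-2 mol kg⁻¹ atm⁻¹
pCO2 = [CO2*]/KH = 25.8×10^-6 / 4.571×10^-2 = 5.64×10^-4 atm = 564 μatm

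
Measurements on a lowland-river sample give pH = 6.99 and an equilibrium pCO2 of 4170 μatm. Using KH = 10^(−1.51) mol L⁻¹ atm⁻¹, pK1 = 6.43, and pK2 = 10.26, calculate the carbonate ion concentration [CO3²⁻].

[CO2*] = KH · pCO2 = 10^(−1.51) × 4170×10^-6 = 1.289×10^-4 mol/L
α₀ = 1/(1 + K1/[H⁺] + K1K2/[H⁺]²) = 1/(1 + 10^+0.56 + 10^-2.71) = 0.2159
DIC = [CO2*]/α₀ = 1.289×10^-4 / 0.2159 = 0.5970 mmol/L
[CO3²⁻] = α₂·DIC; α₂ = 0.0004209, so [CO3²⁻] = 0.0004209 × 0.5970 = 0.000251 mmol/L = 0.251 μmol/L

[CO3²⁻] = 0.251 μmol/L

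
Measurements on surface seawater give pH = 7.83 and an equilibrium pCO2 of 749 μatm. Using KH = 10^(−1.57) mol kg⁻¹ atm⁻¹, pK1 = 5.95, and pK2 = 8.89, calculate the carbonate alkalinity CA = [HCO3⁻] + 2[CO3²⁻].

CA = 1.80 mmol/kg

[CO2*] = KH · pCO2 = 10^(−1.57) × 749×10^-6 = 2.016×10^-5 mol/kg
α₀ = 1/(1 + K1/[H⁺] + K1K2/[H⁺]²) = 1/(1 + 10^+1.88 + 10^+0.82) = 0.01198
DIC = [CO2*]/α₀ = 2.016×10^-5 / 0.01198 = 1.683 mmol/kg
CA = (α₁ + 2α₂)·DIC = (0.9089 + 2×0.07916) × 1.683 = 1.80 mmol/kg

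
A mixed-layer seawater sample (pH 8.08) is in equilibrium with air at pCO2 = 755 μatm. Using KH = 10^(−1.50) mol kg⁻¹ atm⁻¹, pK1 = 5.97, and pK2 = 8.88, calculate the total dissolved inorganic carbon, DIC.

[CO2*] = KH · pCO2 = 10^(−1.50) × 755×10^-6 = 2.388×10^-5 mol/kg
α₀ = 1/(1 + K1/[H⁺] + K1K2/[H⁺]²) = 1/(1 + 10^+2.11 + 10^+1.31) = 0.006656
DIC = [CO2*]/α₀ = 2.388×10^-5 / 0.006656 = 3.59 mmol/kg

DIC = 3.59 mmol/kg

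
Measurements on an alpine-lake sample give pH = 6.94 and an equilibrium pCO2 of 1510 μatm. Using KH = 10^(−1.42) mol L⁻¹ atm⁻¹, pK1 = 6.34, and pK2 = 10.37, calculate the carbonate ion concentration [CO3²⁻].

[CO2*] = KH · pCO2 = 10^(−1.42) × 1510×10^-6 = 5.741×10^-5 mol/L
α₀ = 1/(1 + K1/[H⁺] + K1K2/[H⁺]²) = 1/(1 + 10^+0.60 + 10^-2.83) = 0.2007
DIC = [CO2*]/α₀ = 5.741×10^-5 / 0.2007 = 0.2860 mmol/L
[CO3²⁻] = α₂·DIC; α₂ = 0.0002969, so [CO3²⁻] = 0.0002969 × 0.2860 = 8.49×10^-5 mmol/L = 0.0849 μmol/L

[CO3²⁻] = 0.0849 μmol/L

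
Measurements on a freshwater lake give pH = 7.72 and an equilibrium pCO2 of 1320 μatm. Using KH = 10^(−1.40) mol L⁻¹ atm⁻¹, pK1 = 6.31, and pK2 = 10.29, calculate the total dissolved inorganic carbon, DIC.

[CO2*] = KH · pCO2 = 10^(−1.40) × 1320×10^-6 = 5.255×10^-5 mol/L
α₀ = 1/(1 + K1/[H⁺] + K1K2/[H⁺]²) = 1/(1 + 10^+1.41 + 10^-1.16) = 0.03735
DIC = [CO2*]/α₀ = 5.255×10^-5 / 0.03735 = 1.41 mmol/L

DIC = 1.41 mmol/L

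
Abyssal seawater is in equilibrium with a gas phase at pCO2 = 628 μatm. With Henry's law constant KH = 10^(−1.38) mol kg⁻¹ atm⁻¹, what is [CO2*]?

[CO2*] = 26.2 μmol/kg

KH = 10^(−1.38) = 4.169×10^-2 mol kg⁻¹ atm⁻¹
[CO2*] = KH · pCO2 = 4.169×10^-2 × 628×10^-6 atm = 2.62×10^-5 mol/kg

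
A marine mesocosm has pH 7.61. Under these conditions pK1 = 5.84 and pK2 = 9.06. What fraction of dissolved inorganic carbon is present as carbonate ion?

α₂ = 0.0337

α₂ = 1 / (1 + [H⁺]/K2 + [H⁺]²/(K1K2)) = 1 / (1 + 10^+1.45 + 10^-0.32)
   = 1 / (1 + 28.184 + 0.47863) = 1/29.662 = 0.03371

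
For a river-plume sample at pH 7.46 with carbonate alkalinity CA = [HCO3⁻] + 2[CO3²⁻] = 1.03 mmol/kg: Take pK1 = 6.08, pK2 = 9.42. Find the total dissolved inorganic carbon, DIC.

CA = [HCO3⁻] + 2[CO3²⁻] = (α₁ + 2α₂)·DIC
At pH 7.46: [H⁺]/K1 = 10^-1.38 = 0.041687, K2/[H⁺] = 10^-1.96 = 0.010965
α₁ = 1/(1 + 0.041687 + 0.010965) = 1/1.0527 = 0.9500; α₂ = α₁·K2/[H⁺] = 0.01042
α₁ + 2α₂ = 0.9708
DIC = CA / (α₁ + 2α₂) = 1.03 / 0.9708 = 1.06 mmol/kg

DIC = 1.06 mmol/kg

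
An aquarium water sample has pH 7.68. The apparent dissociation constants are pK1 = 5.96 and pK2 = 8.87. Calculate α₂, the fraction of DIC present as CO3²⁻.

α₂ = 0.0596

α₂ = 1 / (1 + [H⁺]/K2 + [H⁺]²/(K1K2)) = 1 / (1 + 10^+1.19 + 10^-0.53)
   = 1 / (1 + 15.488 + 0.29512) = 1/16.783 = 0.05958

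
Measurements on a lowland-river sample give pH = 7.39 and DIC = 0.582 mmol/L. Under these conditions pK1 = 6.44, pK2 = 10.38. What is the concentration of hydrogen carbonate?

α₁ = 1 / (1 + [H⁺]/K1 + K2/[H⁺]) = 1 / (1 + 10^-0.95 + 10^-2.99)
   = 1 / (1 + 0.11220 + 0.0010233) = 1/1.1132 = 0.8983
[HCO3⁻] = α₁ × DIC = 0.8983 × 0.582 = 0.523 mmol/L

[HCO3⁻] = 0.523 mmol/L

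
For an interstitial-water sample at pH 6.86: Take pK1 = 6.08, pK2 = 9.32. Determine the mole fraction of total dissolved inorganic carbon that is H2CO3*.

α₀ = 1 / (1 + K1/[H⁺] + K1K2/[H⁺]²) = 1 / (1 + 10^+0.78 + 10^-1.68)
   = 1 / (1 + 6.0256 + 0.020893) = 1/7.0465 = 0.1419

α₀ = 0.142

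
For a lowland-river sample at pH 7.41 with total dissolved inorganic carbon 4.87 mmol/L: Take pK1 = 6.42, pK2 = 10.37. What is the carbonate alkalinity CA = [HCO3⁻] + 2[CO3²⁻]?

CA = 4.42 mmol/L

CA = [HCO3⁻] + 2[CO3²⁻] = (α₁ + 2α₂)·DIC
At pH 7.41: [H⁺]/K1 = 10^-0.99 = 0.10233, K2/[H⁺] = 10^-2.96 = 0.0010965
α₁ = 1/(1 + 0.10233 + 0.0010965) = 1/1.1034 = 0.9063; α₂ = α₁·K2/[H⁺] = 0.0009937
α₁ + 2α₂ = 0.9083
CA = 0.9083 × 4.87 = 4.42 mmol/L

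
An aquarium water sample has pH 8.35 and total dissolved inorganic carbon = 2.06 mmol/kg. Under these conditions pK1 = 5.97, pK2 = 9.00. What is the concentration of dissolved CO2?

[CO2*] = 6.99 μmol/kg

α₀ = 1 / (1 + K1/[H⁺] + K1K2/[H⁺]²) = 1 / (1 + 10^+2.38 + 10^+1.73)
   = 1 / (1 + 239.88 + 53.703) = 1/294.59 = 0.003395
[CO2*] = α₀ × DIC = 0.003395 × 2.06 = 0.00699 mmol/kg = 6.99 μmol/kg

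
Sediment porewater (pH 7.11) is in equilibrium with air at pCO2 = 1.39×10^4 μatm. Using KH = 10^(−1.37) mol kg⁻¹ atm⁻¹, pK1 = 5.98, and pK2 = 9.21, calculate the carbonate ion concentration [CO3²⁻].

[CO3²⁻] = 0.0635 mmol/kg

[CO2*] = KH · pCO2 = 10^(−1.37) × 1.39×10^4×10^-6 = 5.929×10^-4 mol/kg
α₀ = 1/(1 + K1/[H⁺] + K1K2/[H⁺]²) = 1/(1 + 10^+1.13 + 10^-0.97) = 0.06851
DIC = [CO2*]/α₀ = 5.929×10^-4 / 0.06851 = 8.655 mmol/kg
[CO3²⁻] = α₂·DIC; α₂ = 0.007341, so [CO3²⁻] = 0.007341 × 8.655 = 0.0635 mmol/kg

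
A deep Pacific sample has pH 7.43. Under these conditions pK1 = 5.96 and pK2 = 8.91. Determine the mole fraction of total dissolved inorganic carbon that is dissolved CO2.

α₀ = 1 / (1 + K1/[H⁺] + K1K2/[H⁺]²) = 1 / (1 + 10^+1.47 + 10^-0.01)
   = 1 / (1 + 29.512 + 0.97724) = 1/31.489 = 0.03176

α₀ = 0.0318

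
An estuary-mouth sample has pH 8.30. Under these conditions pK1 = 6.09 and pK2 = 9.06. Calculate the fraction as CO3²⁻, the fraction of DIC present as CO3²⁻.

α₂ = 1 / (1 + [H⁺]/K2 + [H⁺]²/(K1K2)) = 1 / (1 + 10^+0.76 + 10^-1.45)
   = 1 / (1 + 5.7544 + 0.035481) = 1/6.7899 = 0.1473

α₂ = 0.147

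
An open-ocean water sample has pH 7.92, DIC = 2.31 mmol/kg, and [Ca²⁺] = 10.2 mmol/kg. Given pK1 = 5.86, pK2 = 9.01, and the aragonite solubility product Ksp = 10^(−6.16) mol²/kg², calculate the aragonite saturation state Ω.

Ω = 2.54

α₂ = 1 / (1 + [H⁺]/K2 + [H⁺]²/(K1K2)) = 1 / (1 + 10^+1.09 + 10^-0.97)
   = 1 / (1 + 12.303 + 0.10715) = 1/13.410 = 0.07457
[CO3²⁻] = α₂ × DIC = 0.07457 × 2.31 = 0.1723 mmol/kg
Ksp = 10^(−6.16) = 6.918×10^-7
Ω = [Ca²⁺][CO3²⁻]/Ksp = (10.2×10^-3)(1.723×10^-4) / 6.918×10^-7 = 2.54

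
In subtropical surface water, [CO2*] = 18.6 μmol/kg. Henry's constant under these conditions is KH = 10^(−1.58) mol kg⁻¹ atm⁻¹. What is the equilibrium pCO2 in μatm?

pCO2 = 707 μatm

KH = 10^(−1.58) = 2.630×10^-2 mol kg⁻¹ atm⁻¹
pCO2 = [CO2*]/KH = 18.6×10^-6 / 2.630×10^-2 = 7.07×10^-4 atm = 707 μatm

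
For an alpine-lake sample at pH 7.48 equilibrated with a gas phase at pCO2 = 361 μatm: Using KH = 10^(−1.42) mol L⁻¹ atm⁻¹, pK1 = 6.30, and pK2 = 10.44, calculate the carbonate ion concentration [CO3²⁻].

[CO3²⁻] = 0.228 μmol/L

[CO2*] = KH · pCO2 = 10^(−1.42) × 361×10^-6 = 1.372×10^-5 mol/L
α₀ = 1/(1 + K1/[H⁺] + K1K2/[H⁺]²) = 1/(1 + 10^+1.18 + 10^-1.78) = 0.06191
DIC = [CO2*]/α₀ = 1.372×10^-5 / 0.06191 = 0.2217 mmol/L
[CO3²⁻] = α₂·DIC; α₂ = 0.001027, so [CO3²⁻] = 0.001027 × 0.2217 = 0.000228 mmol/L = 0.228 μmol/L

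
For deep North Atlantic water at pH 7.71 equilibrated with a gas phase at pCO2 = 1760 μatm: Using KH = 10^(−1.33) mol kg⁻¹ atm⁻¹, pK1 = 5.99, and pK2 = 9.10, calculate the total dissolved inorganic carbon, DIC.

DIC = 4.58 mmol/kg

[CO2*] = KH · pCO2 = 10^(−1.33) × 1760×10^-6 = 8.232×10^-5 mol/kg
α₀ = 1/(1 + K1/[H⁺] + K1K2/[H⁺]²) = 1/(1 + 10^+1.72 + 10^+0.33) = 0.01798
DIC = [CO2*]/α₀ = 8.232×10^-5 / 0.01798 = 4.58 mmol/kg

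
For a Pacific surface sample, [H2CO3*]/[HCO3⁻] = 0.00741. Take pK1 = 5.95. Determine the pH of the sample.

pH = 8.08

From K1 = [H⁺][HCO3⁻]/[H2CO3*]:  pH = pK1 − log₁₀([H2CO3*]/[HCO3⁻])
log₁₀(0.00741) = -2.130
pH = 5.95 − (-2.130) = 8.08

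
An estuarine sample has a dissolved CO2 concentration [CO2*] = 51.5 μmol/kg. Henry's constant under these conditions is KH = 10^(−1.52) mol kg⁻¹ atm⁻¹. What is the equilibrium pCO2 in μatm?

pCO2 = 1710 μatm

KH = 10^(−1.52) = 3.020×10^-2 mol kg⁻¹ atm⁻¹
pCO2 = [CO2*]/KH = 51.5×10^-6 / 3.020×10^-2 = 1.71×10^-3 atm = 1710 μatm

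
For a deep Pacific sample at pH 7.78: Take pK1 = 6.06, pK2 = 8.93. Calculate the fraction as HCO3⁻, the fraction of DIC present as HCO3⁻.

α₁ = 0.918

α₁ = 1 / (1 + [H⁺]/K1 + K2/[H⁺]) = 1 / (1 + 10^-1.72 + 10^-1.15)
   = 1 / (1 + 0.019055 + 0.070795) = 1/1.0898 = 0.9176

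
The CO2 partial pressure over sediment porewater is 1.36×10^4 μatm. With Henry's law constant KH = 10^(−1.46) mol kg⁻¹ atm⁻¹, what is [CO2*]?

KH = 10^(−1.46) = 3.467×10^-2 mol kg⁻¹ atm⁻¹
[CO2*] = KH · pCO2 = 3.467×10^-2 × 1.36×10^4×10^-6 atm = 4.72×10^-4 mol/kg

[CO2*] = 472 μmol/kg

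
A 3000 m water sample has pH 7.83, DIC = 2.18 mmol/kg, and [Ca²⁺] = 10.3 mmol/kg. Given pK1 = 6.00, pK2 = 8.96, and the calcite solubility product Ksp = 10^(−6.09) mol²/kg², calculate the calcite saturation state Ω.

α₂ = 1 / (1 + [H⁺]/K2 + [H⁺]²/(K1K2)) = 1 / (1 + 10^+1.13 + 10^-0.70)
   = 1 / (1 + 13.490 + 0.19953) = 1/14.689 = 0.06808
[CO3²⁻] = α₂ × DIC = 0.06808 × 2.18 = 0.1484 mmol/kg
Ksp = 10^(−6.09) = 8.128×10^-7
Ω = [Ca²⁺][CO3²⁻]/Ksp = (10.3×10^-3)(1.484×10^-4) / 8.128×10^-7 = 1.88

Ω = 1.88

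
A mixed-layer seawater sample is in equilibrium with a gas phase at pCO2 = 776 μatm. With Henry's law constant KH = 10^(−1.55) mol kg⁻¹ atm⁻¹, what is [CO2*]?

[CO2*] = 21.9 μmol/kg

KH = 10^(−1.55) = 2.818×10^-2 mol kg⁻¹ atm⁻¹
[CO2*] = KH · pCO2 = 2.818×10^-2 × 776×10^-6 atm = 2.19×10^-5 mol/kg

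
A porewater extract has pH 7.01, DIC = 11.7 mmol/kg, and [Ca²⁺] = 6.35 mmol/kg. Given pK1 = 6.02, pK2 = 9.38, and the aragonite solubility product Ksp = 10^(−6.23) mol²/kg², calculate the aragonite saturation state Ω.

Ω = 0.486

α₂ = 1 / (1 + [H⁺]/K2 + [H⁺]²/(K1K2)) = 1 / (1 + 10^+2.37 + 10^+1.38)
   = 1 / (1 + 234.42 + 23.988) = 1/259.41 = 0.003855
[CO3²⁻] = α₂ × DIC = 0.003855 × 11.7 = 0.04510 mmol/kg
Ksp = 10^(−6.23) = 5.888×10^-7
Ω = [Ca²⁺][CO3²⁻]/Ksp = (6.35×10^-3)(4.510×10^-5) / 5.888×10^-7 = 0.486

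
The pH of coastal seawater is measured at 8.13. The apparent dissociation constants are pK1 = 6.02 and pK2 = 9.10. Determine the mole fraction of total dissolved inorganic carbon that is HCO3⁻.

α₁ = 0.897

α₁ = 1 / (1 + [H⁺]/K1 + K2/[H⁺]) = 1 / (1 + 10^-2.11 + 10^-0.97)
   = 1 / (1 + 0.0077625 + 0.10715) = 1/1.1149 = 0.8969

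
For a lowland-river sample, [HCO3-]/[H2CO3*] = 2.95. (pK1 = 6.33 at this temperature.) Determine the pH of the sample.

pH = 6.80

From K1 = [H⁺][HCO3-]/[H2CO3*]:  pH = pK1 + log₁₀([HCO3-]/[H2CO3*])
log₁₀(2.95) = +0.470
pH = 6.33 + (+0.470) = 6.80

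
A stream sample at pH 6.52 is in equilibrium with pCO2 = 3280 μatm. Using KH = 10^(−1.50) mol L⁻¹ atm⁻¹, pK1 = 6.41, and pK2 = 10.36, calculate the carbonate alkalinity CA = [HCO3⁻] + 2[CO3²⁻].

CA = 0.134 mmol/L

[CO2*] = KH · pCO2 = 10^(−1.50) × 3280×10^-6 = 1.037×10^-4 mol/L
α₀ = 1/(1 + K1/[H⁺] + K1K2/[H⁺]²) = 1/(1 + 10^+0.11 + 10^-3.73) = 0.4370
DIC = [CO2*]/α₀ = 1.037×10^-4 / 0.4370 = 0.2374 mmol/L
CA = (α₁ + 2α₂)·DIC = (0.5629 + 2×8.137×10^-5) × 0.2374 = 0.134 mmol/L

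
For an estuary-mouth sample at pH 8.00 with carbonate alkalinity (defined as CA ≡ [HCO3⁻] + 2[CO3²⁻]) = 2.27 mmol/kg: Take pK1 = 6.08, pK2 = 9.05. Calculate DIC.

CA = [HCO3⁻] + 2[CO3²⁻] = (α₁ + 2α₂)·DIC
At pH 8.00: [H⁺]/K1 = 10^-1.92 = 0.012023, K2/[H⁺] = 10^-1.05 = 0.089125
α₁ = 1/(1 + 0.012023 + 0.089125) = 1/1.1011 = 0.9081; α₂ = α₁·K2/[H⁺] = 0.08094
α₁ + 2α₂ = 1.0700
DIC = CA / (α₁ + 2α₂) = 2.27 / 1.0700 = 2.12 mmol/kg

DIC = 2.12 mmol/kg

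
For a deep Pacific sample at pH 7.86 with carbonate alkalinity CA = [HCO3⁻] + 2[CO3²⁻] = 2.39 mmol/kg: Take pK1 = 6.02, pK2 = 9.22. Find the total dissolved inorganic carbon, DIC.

DIC = 2.33 mmol/kg

CA = [HCO3⁻] + 2[CO3²⁻] = (α₁ + 2α₂)·DIC
At pH 7.86: [H⁺]/K1 = 10^-1.84 = 0.014454, K2/[H⁺] = 10^-1.36 = 0.043652
α₁ = 1/(1 + 0.014454 + 0.043652) = 1/1.0581 = 0.9451; α₂ = α₁·K2/[H⁺] = 0.04125
α₁ + 2α₂ = 1.0276
DIC = CA / (α₁ + 2α₂) = 2.39 / 1.0276 = 2.33 mmol/kg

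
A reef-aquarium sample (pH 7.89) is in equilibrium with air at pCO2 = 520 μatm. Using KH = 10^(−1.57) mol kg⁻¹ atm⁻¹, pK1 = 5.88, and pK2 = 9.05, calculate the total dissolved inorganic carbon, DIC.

DIC = 1.55 mmol/kg

[CO2*] = KH · pCO2 = 10^(−1.57) × 520×10^-6 = 1.400×10^-5 mol/kg
α₀ = 1/(1 + K1/[H⁺] + K1K2/[H⁺]²) = 1/(1 + 10^+2.01 + 10^+0.85) = 0.009057
DIC = [CO2*]/α₀ = 1.400×10^-5 / 0.009057 = 1.55 mmol/kg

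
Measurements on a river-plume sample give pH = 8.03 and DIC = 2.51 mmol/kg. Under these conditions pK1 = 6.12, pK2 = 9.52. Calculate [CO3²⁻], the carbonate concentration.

α₂ = 1 / (1 + [H⁺]/K2 + [H⁺]²/(K1K2)) = 1 / (1 + 10^+1.49 + 10^-0.42)
   = 1 / (1 + 30.903 + 0.38019) = 1/32.283 = 0.03098
[CO3²⁻] = α₂ × DIC = 0.03098 × 2.51 = 0.0777 mmol/kg

[CO3²⁻] = 0.0777 mmol/kg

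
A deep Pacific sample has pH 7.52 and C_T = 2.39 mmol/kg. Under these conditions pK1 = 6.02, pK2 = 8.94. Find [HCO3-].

α₁ = 1 / (1 + [H⁺]/K1 + K2/[H⁺]) = 1 / (1 + 10^-1.50 + 10^-1.42)
   = 1 / (1 + 0.031623 + 0.038019) = 1/1.0696 = 0.9349
[HCO3⁻] = α₁ × DIC = 0.9349 × 2.39 = 2.23 mmol/kg

[HCO3⁻] = 2.23 mmol/kg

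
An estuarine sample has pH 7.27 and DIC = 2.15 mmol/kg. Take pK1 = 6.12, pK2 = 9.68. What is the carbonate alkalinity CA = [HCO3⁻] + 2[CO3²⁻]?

CA = [HCO3⁻] + 2[CO3²⁻] = (α₁ + 2α₂)·DIC
At pH 7.27: [H⁺]/K1 = 10^-1.15 = 0.070795, K2/[H⁺] = 10^-2.41 = 0.0038905
α₁ = 1/(1 + 0.070795 + 0.0038905) = 1/1.0747 = 0.9305; α₂ = α₁·K2/[H⁺] = 0.003620
α₁ + 2α₂ = 0.9377
CA = 0.9377 × 2.15 = 2.02 mmol/kg

CA = 2.02 mmol/kg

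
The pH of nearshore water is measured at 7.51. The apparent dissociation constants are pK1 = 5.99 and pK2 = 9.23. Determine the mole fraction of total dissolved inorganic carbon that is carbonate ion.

α₂ = 1 / (1 + [H⁺]/K2 + [H⁺]²/(K1K2)) = 1 / (1 + 10^+1.72 + 10^+0.20)
   = 1 / (1 + 52.481 + 1.5849) = 1/55.066 = 0.01816

α₂ = 0.0182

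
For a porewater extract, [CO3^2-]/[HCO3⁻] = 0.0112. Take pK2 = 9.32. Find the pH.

pH = 7.37

From K2 = [H⁺][CO3^2-]/[HCO3⁻]:  pH = pK2 + log₁₀([CO3^2-]/[HCO3⁻])
log₁₀(0.0112) = -1.951
pH = 9.32 + (-1.951) = 7.37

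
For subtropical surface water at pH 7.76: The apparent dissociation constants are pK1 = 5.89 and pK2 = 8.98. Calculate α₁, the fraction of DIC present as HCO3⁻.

α₁ = 1 / (1 + [H⁺]/K1 + K2/[H⁺]) = 1 / (1 + 10^-1.87 + 10^-1.22)
   = 1 / (1 + 0.013490 + 0.060256) = 1/1.0737 = 0.9313

α₁ = 0.931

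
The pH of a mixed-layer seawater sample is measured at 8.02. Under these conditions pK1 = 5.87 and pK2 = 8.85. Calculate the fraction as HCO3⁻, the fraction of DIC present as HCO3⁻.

α₁ = 1 / (1 + [H⁺]/K1 + K2/[H⁺]) = 1 / (1 + 10^-2.15 + 10^-0.83)
   = 1 / (1 + 0.0070795 + 0.14791) = 1/1.1550 = 0.8658

α₁ = 0.866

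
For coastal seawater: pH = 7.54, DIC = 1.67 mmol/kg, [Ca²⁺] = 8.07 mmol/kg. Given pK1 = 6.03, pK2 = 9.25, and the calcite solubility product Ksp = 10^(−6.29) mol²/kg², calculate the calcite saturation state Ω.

α₂ = 1 / (1 + [H⁺]/K2 + [H⁺]²/(K1K2)) = 1 / (1 + 10^+1.71 + 10^+0.20)
   = 1 / (1 + 51.286 + 1.5849) = 1/53.871 = 0.01856
[CO3²⁻] = α₂ × DIC = 0.01856 × 1.67 = 0.03100 mmol/kg
Ksp = 10^(−6.29) = 5.129×10^-7
Ω = [Ca²⁺][CO3²⁻]/Ksp = (8.07×10^-3)(3.100×10^-5) / 5.129×10^-7 = 0.488

Ω = 0.488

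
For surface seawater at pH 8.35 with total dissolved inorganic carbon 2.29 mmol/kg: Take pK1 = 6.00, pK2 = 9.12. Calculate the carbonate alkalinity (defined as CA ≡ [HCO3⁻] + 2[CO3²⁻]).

CA = [HCO3⁻] + 2[CO3²⁻] = (α₁ + 2α₂)·DIC
At pH 8.35: [H⁺]/K1 = 10^-2.35 = 0.0044668, K2/[H⁺] = 10^-0.77 = 0.16982
α₁ = 1/(1 + 0.0044668 + 0.16982) = 1/1.1743 = 0.8516; α₂ = α₁·K2/[H⁺] = 0.1446
α₁ + 2α₂ = 1.1408
CA = 1.1408 × 2.29 = 2.61 mmol/kg

CA = 2.61 mmol/kg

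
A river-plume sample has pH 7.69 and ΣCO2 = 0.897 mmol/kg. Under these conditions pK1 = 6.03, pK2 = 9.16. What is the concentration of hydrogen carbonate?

[HCO3⁻] = 0.850 mmol/kg

α₁ = 1 / (1 + [H⁺]/K1 + K2/[H⁺]) = 1 / (1 + 10^-1.66 + 10^-1.47)
   = 1 / (1 + 0.021878 + 0.033884) = 1/1.0558 = 0.9472
[HCO3⁻] = α₁ × DIC = 0.9472 × 0.897 = 0.850 mmol/kg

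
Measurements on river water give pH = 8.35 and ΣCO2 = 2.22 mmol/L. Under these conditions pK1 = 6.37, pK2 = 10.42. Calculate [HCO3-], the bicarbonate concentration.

[HCO3⁻] = 2.18 mmol/L

α₁ = 1 / (1 + [H⁺]/K1 + K2/[H⁺]) = 1 / (1 + 10^-1.98 + 10^-2.07)
   = 1 / (1 + 0.010471 + 0.0085114) = 1/1.0190 = 0.9814
[HCO3⁻] = α₁ × DIC = 0.9814 × 2.22 = 2.18 mmol/L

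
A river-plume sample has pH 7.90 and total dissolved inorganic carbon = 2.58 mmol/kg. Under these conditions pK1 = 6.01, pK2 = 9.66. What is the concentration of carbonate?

[CO3²⁻] = 0.0435 mmol/kg

α₂ = 1 / (1 + [H⁺]/K2 + [H⁺]²/(K1K2)) = 1 / (1 + 10^+1.76 + 10^-0.13)
   = 1 / (1 + 57.544 + 0.74131) = 1/59.285 = 0.01687
[CO3²⁻] = α₂ × DIC = 0.01687 × 2.58 = 0.0435 mmol/kg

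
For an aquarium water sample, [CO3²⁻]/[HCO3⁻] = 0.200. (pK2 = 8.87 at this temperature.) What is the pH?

pH = 8.17

From K2 = [H⁺][CO3²⁻]/[HCO3⁻]:  pH = pK2 + log₁₀([CO3²⁻]/[HCO3⁻])
log₁₀(0.200) = -0.699
pH = 8.87 + (-0.699) = 8.17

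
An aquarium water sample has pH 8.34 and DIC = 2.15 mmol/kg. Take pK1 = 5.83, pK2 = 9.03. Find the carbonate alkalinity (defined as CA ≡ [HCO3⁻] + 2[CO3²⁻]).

CA = 2.51 mmol/kg

CA = [HCO3⁻] + 2[CO3²⁻] = (α₁ + 2α₂)·DIC
At pH 8.34: [H⁺]/K1 = 10^-2.51 = 0.0030903, K2/[H⁺] = 10^-0.69 = 0.20417
α₁ = 1/(1 + 0.0030903 + 0.20417) = 1/1.2073 = 0.8283; α₂ = α₁·K2/[H⁺] = 0.1691
α₁ + 2α₂ = 1.1666
CA = 1.1666 × 2.15 = 2.51 mmol/kg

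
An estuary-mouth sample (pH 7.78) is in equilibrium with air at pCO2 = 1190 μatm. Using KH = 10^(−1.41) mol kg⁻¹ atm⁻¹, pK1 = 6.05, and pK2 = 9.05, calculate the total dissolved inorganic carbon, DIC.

[CO2*] = KH · pCO2 = 10^(−1.41) × 1190×10^-6 = 4.630×10^-5 mol/kg
α₀ = 1/(1 + K1/[H⁺] + K1K2/[H⁺]²) = 1/(1 + 10^+1.73 + 10^+0.46) = 0.01736
DIC = [CO2*]/α₀ = 4.630×10^-5 / 0.01736 = 2.67 mmol/kg

DIC = 2.67 mmol/kg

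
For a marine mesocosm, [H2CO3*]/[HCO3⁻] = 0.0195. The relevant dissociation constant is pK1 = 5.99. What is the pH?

pH = 7.70

From K1 = [H⁺][HCO3⁻]/[H2CO3*]:  pH = pK1 − log₁₀([H2CO3*]/[HCO3⁻])
log₁₀(0.0195) = -1.710
pH = 5.99 − (-1.710) = 7.70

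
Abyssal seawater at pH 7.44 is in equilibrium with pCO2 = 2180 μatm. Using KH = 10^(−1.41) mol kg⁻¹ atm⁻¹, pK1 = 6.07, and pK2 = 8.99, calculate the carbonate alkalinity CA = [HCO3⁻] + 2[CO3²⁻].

[CO2*] = KH · pCO2 = 10^(−1.41) × 2180×10^-6 = 8.481×10^-5 mol/kg
α₀ = 1/(1 + K1/[H⁺] + K1K2/[H⁺]²) = 1/(1 + 10^+1.37 + 10^-0.18) = 0.03984
DIC = [CO2*]/α₀ = 8.481×10^-5 / 0.03984 = 2.129 mmol/kg
CA = (α₁ + 2α₂)·DIC = (0.9338 + 2×0.02632) × 2.129 = 2.10 mmol/kg

CA = 2.10 mmol/kg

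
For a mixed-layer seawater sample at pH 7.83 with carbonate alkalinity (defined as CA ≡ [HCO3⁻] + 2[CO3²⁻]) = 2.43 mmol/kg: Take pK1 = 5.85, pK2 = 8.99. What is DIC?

DIC = 2.30 mmol/kg

CA = [HCO3⁻] + 2[CO3²⁻] = (α₁ + 2α₂)·DIC
At pH 7.83: [H⁺]/K1 = 10^-1.98 = 0.010471, K2/[H⁺] = 10^-1.16 = 0.069183
α₁ = 1/(1 + 0.010471 + 0.069183) = 1/1.0797 = 0.9262; α₂ = α₁·K2/[H⁺] = 0.06408
α₁ + 2α₂ = 1.0544
DIC = CA / (α₁ + 2α₂) = 2.43 / 1.0544 = 2.30 mmol/kg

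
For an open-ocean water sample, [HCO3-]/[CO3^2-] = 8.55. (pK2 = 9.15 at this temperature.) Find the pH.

From K2 = [H⁺][CO3^2-]/[HCO3-]:  pH = pK2 − log₁₀([HCO3-]/[CO3^2-])
log₁₀(8.55) = +0.932
pH = 9.15 − (+0.932) = 8.22

pH = 8.22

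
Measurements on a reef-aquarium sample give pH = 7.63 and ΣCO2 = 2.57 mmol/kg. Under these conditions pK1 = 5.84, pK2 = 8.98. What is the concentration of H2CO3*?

[CO2*] = 0.0393 mmol/kg

α₀ = 1 / (1 + K1/[H⁺] + K1K2/[H⁺]²) = 1 / (1 + 10^+1.79 + 10^+0.44)
   = 1 / (1 + 61.660 + 2.7542) = 1/65.414 = 0.01529
[CO2*] = α₀ × DIC = 0.01529 × 2.57 = 0.0393 mmol/kg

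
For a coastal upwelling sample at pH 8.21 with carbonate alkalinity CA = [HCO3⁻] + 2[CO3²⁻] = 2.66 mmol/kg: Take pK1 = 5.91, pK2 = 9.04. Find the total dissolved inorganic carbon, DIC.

DIC = 2.37 mmol/kg

CA = [HCO3⁻] + 2[CO3²⁻] = (α₁ + 2α₂)·DIC
At pH 8.21: [H⁺]/K1 = 10^-2.30 = 0.0050119, K2/[H⁺] = 10^-0.83 = 0.14791
α₁ = 1/(1 + 0.0050119 + 0.14791) = 1/1.1529 = 0.8674; α₂ = α₁·K2/[H⁺] = 0.1283
α₁ + 2α₂ = 1.1239
DIC = CA / (α₁ + 2α₂) = 2.66 / 1.1239 = 2.37 mmol/kg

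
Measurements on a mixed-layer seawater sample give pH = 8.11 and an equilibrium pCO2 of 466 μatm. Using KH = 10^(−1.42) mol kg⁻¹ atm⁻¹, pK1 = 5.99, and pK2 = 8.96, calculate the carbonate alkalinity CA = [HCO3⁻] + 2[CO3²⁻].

CA = 3.00 mmol/kg

[CO2*] = KH · pCO2 = 10^(−1.42) × 466×10^-6 = 1.772×10^-5 mol/kg
α₀ = 1/(1 + K1/[H⁺] + K1K2/[H⁺]²) = 1/(1 + 10^+2.12 + 10^+1.27) = 0.006603
DIC = [CO2*]/α₀ = 1.772×10^-5 / 0.006603 = 2.683 mmol/kg
CA = (α₁ + 2α₂)·DIC = (0.8704 + 2×0.1230) × 2.683 = 3.00 mmol/kg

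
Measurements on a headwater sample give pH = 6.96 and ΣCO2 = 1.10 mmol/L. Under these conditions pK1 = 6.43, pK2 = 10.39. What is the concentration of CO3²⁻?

α₂ = 1 / (1 + [H⁺]/K2 + [H⁺]²/(K1K2)) = 1 / (1 + 10^+3.43 + 10^+2.90)
   = 1 / (1 + 2691.5 + 794.33) = 1/3486.9 = 0.0002868
[CO3²⁻] = α₂ × DIC = 0.0002868 × 1.10 = 0.000315 mmol/L = 0.315 μmol/L

[CO3²⁻] = 0.315 μmol/L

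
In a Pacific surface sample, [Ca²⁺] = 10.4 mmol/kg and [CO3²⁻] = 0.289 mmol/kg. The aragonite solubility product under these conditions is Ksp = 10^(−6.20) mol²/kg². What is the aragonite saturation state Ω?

Ksp = 10^(−6.20) = 6.310×10^-7
Ω = [Ca²⁺][CO3²⁻]/Ksp = (10.4×10^-3)(0.289×10^-3) / 6.310×10^-7 = 4.76

Ω = 4.76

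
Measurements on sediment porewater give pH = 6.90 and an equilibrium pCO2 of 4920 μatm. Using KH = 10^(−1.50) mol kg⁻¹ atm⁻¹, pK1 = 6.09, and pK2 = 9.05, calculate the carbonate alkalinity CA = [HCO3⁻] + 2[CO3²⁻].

CA = 1.02 mmol/kg

[CO2*] = KH · pCO2 = 10^(−1.50) × 4920×10^-6 = 1.556×10^-4 mol/kg
α₀ = 1/(1 + K1/[H⁺] + K1K2/[H⁺]²) = 1/(1 + 10^+0.81 + 10^-1.34) = 0.1333
DIC = [CO2*]/α₀ = 1.556×10^-4 / 0.1333 = 1.167 mmol/kg
CA = (α₁ + 2α₂)·DIC = (0.8606 + 2×0.006093) × 1.167 = 1.02 mmol/kg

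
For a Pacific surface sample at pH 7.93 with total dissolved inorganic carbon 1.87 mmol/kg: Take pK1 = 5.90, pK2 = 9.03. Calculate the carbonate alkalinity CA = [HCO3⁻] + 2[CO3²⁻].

CA = [HCO3⁻] + 2[CO3²⁻] = (α₁ + 2α₂)·DIC
At pH 7.93: [H⁺]/K1 = 10^-2.03 = 0.0093325, K2/[H⁺] = 10^-1.10 = 0.079433
α₁ = 1/(1 + 0.0093325 + 0.079433) = 1/1.0888 = 0.9185; α₂ = α₁·K2/[H⁺] = 0.07296
α₁ + 2α₂ = 1.0644
CA = 1.0644 × 1.87 = 1.99 mmol/kg

CA = 1.99 mmol/kg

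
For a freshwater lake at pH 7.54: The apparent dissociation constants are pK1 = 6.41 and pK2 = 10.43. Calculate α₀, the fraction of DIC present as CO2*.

α₀ = 0.0689

α₀ = 1 / (1 + K1/[H⁺] + K1K2/[H⁺]²) = 1 / (1 + 10^+1.13 + 10^-1.76)
   = 1 / (1 + 13.490 + 0.017378) = 1/14.507 = 0.06893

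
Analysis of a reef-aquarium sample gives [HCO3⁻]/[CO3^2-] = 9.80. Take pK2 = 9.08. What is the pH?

From K2 = [H⁺][CO3^2-]/[HCO3⁻]:  pH = pK2 − log₁₀([HCO3⁻]/[CO3^2-])
log₁₀(9.80) = +0.991
pH = 9.08 − (+0.991) = 8.09

pH = 8.09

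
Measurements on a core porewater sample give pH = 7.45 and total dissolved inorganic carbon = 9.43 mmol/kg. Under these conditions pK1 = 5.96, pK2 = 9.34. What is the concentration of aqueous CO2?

[CO2*] = 0.292 mmol/kg

α₀ = 1 / (1 + K1/[H⁺] + K1K2/[H⁺]²) = 1 / (1 + 10^+1.49 + 10^-0.40)
   = 1 / (1 + 30.903 + 0.39811) = 1/32.301 = 0.03096
[CO2*] = α₀ × DIC = 0.03096 × 9.43 = 0.292 mmol/kg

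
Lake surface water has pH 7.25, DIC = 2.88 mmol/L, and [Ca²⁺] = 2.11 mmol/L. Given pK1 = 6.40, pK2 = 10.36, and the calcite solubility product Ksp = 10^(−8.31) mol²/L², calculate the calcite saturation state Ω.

Ω = 0.843

α₂ = 1 / (1 + [H⁺]/K2 + [H⁺]²/(K1K2)) = 1 / (1 + 10^+3.11 + 10^+2.26)
   = 1 / (1 + 1288.2 + 181.97) = 1/1471.2 = 0.0006797
[CO3²⁻] = α₂ × DIC = 0.0006797 × 2.88 = 0.001958 mmol/L = 1.958 μmol/L
Ksp = 10^(−8.31) = 4.898×10^-9
Ω = [Ca²⁺][CO3²⁻]/Ksp = (2.11×10^-3)(1.958×10^-6) / 4.898×10^-9 = 0.843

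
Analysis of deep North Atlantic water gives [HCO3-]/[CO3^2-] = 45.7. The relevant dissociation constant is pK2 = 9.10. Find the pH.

From K2 = [H⁺][CO3^2-]/[HCO3-]:  pH = pK2 − log₁₀([HCO3-]/[CO3^2-])
log₁₀(45.7) = +1.660
pH = 9.10 − (+1.660) = 7.44

pH = 7.44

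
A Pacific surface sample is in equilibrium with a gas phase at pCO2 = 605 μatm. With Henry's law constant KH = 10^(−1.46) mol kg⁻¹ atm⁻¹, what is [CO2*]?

KH = 10^(−1.46) = 3.467×10^-2 mol kg⁻¹ atm⁻¹
[CO2*] = KH · pCO2 = 3.467×10^-2 × 605×10^-6 atm = 2.10×10^-5 mol/kg

[CO2*] = 21.0 μmol/kg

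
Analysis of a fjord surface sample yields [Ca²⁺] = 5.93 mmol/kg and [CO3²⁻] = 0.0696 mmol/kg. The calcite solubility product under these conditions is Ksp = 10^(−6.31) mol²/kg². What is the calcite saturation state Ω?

Ω = 0.843

Ksp = 10^(−6.31) = 4.898×10^-7
Ω = [Ca²⁺][CO3²⁻]/Ksp = (5.93×10^-3)(0.0696×10^-3) / 4.898×10^-7 = 0.843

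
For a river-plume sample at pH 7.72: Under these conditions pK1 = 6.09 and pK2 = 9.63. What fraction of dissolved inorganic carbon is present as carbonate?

α₂ = 0.0119

α₂ = 1 / (1 + [H⁺]/K2 + [H⁺]²/(K1K2)) = 1 / (1 + 10^+1.91 + 10^+0.28)
   = 1 / (1 + 81.283 + 1.9055) = 1/84.189 = 0.01188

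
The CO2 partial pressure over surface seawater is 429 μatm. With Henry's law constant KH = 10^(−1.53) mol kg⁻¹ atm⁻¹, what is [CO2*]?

KH = 10^(−1.53) = 2.951×10^-2 mol kg⁻¹ atm⁻¹
[CO2*] = KH · pCO2 = 2.951×10^-2 × 429×10^-6 atm = 1.27×10^-5 mol/kg

[CO2*] = 12.7 μmol/kg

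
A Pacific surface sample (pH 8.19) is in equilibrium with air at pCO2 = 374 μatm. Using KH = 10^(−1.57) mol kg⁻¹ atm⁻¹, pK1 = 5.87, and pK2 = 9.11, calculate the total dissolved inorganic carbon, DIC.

[CO2*] = KH · pCO2 = 10^(−1.57) × 374×10^-6 = 1.007×10^-5 mol/kg
α₀ = 1/(1 + K1/[H⁺] + K1K2/[H⁺]²) = 1/(1 + 10^+2.32 + 10^+1.40) = 0.004254
DIC = [CO2*]/α₀ = 1.007×10^-5 / 0.004254 = 2.37 mmol/kg

DIC = 2.37 mmol/kg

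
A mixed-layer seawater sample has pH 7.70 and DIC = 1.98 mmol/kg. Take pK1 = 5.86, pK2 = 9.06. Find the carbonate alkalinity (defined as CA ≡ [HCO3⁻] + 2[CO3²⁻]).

CA = [HCO3⁻] + 2[CO3²⁻] = (α₁ + 2α₂)·DIC
At pH 7.70: [H⁺]/K1 = 10^-1.84 = 0.014454, K2/[H⁺] = 10^-1.36 = 0.043652
α₁ = 1/(1 + 0.014454 + 0.043652) = 1/1.0581 = 0.9451; α₂ = α₁·K2/[H⁺] = 0.04125
α₁ + 2α₂ = 1.0276
CA = 1.0276 × 1.98 = 2.03 mmol/kg

CA = 2.03 mmol/kg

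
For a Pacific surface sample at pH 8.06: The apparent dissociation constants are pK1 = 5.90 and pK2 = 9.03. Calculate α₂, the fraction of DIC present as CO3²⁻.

α₂ = 1 / (1 + [H⁺]/K2 + [H⁺]²/(K1K2)) = 1 / (1 + 10^+0.97 + 10^-1.19)
   = 1 / (1 + 9.3325 + 0.064565) = 1/10.397 = 0.09618

α₂ = 0.0962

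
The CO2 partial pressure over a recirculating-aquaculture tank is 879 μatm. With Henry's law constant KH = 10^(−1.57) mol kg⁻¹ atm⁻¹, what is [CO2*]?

KH = 10^(−1.57) = 2.692×10^-2 mol kg⁻¹ atm⁻¹
[CO2*] = KH · pCO2 = 2.692×10^-2 × 879×10^-6 atm = 2.37×10^-5 mol/kg

[CO2*] = 23.7 μmol/kg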